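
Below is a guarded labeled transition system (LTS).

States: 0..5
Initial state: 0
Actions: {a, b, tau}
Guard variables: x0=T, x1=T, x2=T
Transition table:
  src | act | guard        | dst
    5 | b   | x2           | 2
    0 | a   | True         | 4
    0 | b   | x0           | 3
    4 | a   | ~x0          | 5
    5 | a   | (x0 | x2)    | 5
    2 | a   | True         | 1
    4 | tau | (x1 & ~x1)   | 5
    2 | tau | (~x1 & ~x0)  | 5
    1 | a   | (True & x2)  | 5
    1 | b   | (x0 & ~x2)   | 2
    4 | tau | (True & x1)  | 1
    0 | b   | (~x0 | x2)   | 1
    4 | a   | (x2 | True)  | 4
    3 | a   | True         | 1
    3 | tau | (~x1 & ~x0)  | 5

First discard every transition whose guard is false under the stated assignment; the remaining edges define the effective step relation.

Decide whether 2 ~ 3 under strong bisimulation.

Bisimulation quotient by refinement:
  round 0: {{0,1,2,3,4,5}}
  round 1: {{0,5},{1,2,3},{4}}
  round 2: {{0},{1},{2,3},{4},{5}}
stable after 3 split(s): 5 block(s)
[2]={2,3}  [3]={2,3}

Answer: BISIMILAR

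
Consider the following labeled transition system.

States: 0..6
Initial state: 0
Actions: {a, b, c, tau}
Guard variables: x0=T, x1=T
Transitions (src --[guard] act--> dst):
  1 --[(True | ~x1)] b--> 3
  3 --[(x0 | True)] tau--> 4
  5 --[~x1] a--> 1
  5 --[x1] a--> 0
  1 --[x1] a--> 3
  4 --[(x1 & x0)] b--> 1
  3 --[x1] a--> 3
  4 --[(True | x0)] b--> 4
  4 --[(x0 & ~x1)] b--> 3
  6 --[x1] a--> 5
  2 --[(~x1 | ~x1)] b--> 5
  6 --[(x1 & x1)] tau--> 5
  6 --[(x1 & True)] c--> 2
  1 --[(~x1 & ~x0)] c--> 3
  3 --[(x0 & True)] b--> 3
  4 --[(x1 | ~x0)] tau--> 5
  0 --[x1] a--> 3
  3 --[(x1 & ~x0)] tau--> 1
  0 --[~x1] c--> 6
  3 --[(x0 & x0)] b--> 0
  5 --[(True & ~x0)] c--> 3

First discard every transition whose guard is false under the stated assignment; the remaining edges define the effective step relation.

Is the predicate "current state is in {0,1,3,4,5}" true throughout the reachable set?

Answer: INVARIANT HOLDS

Analysis:
Safe = {0,1,3,4,5}
Reachable = {0,1,3,4,5}
  0: ok
  1: ok
  3: ok
  4: ok
  5: ok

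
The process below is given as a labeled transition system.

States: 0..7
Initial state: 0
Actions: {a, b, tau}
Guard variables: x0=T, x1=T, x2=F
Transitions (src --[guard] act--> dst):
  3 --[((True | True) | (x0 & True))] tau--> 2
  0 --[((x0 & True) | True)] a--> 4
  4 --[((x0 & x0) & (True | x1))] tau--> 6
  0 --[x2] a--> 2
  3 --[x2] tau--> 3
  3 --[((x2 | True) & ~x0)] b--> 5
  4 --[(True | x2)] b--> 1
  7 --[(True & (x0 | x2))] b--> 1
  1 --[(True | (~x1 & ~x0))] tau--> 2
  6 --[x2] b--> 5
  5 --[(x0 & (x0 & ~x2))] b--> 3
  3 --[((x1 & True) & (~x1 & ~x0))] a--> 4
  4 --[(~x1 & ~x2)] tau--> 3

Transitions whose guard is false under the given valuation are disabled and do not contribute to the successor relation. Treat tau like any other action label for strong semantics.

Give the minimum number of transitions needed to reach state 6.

Answer: 2

Analysis:
BFS to 6:
  Layer 0: {0}
  Layer 1: {4}
  Layer 2: {1,6}
depth(6)=2, e.g. a·tau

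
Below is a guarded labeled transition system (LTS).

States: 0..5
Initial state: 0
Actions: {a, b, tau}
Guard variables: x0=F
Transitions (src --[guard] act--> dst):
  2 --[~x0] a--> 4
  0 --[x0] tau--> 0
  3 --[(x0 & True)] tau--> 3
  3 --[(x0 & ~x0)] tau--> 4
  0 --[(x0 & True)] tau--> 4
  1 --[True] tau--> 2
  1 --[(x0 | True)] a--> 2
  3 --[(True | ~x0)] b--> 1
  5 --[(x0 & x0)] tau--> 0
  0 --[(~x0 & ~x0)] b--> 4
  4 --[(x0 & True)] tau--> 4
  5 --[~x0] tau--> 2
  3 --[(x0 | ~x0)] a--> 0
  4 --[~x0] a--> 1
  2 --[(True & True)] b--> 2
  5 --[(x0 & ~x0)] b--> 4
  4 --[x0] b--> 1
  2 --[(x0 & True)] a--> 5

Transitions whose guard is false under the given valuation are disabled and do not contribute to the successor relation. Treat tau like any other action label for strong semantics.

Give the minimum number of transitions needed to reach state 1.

Layered search for 1:
  L0 = {0}
  L1 = {4}
  L2 = {1}
first hit 1 at d=2 via b·a

Answer: 2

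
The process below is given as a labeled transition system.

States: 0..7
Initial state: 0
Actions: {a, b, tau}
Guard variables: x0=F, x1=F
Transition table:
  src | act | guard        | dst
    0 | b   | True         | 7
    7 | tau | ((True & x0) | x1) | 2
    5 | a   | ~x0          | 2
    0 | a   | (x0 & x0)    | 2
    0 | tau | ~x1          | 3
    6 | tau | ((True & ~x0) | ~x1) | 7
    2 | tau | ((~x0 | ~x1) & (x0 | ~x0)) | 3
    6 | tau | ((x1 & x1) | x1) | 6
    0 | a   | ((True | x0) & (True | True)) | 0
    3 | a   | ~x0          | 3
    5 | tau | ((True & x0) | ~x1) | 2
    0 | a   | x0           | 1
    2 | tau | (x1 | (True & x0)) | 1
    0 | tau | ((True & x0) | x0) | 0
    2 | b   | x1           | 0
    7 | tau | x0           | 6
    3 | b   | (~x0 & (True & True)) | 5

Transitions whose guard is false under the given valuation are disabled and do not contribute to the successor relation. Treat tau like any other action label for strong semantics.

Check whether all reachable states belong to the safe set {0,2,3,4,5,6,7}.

Inv-set: {0,2,3,4,5,6,7}
R = {0,2,3,5,7}
  0: safe
  2: safe
  3: safe
  5: safe
  7: safe

Answer: INVARIANT HOLDS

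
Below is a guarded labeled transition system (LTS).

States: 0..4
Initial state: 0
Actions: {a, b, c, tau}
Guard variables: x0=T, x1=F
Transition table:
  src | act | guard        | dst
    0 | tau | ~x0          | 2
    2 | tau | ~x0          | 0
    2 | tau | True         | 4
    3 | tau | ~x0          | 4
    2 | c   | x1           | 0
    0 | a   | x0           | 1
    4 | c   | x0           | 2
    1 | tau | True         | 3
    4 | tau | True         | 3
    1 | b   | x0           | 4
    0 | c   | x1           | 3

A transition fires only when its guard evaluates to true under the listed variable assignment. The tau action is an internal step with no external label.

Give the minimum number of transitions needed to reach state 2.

Answer: 3

Analysis:
Layered search for 2:
  depth 0: {0}
  depth 1: {1}
  depth 2: {3,4}
  depth 3: {2}
2 enters at depth 3; path a·b·c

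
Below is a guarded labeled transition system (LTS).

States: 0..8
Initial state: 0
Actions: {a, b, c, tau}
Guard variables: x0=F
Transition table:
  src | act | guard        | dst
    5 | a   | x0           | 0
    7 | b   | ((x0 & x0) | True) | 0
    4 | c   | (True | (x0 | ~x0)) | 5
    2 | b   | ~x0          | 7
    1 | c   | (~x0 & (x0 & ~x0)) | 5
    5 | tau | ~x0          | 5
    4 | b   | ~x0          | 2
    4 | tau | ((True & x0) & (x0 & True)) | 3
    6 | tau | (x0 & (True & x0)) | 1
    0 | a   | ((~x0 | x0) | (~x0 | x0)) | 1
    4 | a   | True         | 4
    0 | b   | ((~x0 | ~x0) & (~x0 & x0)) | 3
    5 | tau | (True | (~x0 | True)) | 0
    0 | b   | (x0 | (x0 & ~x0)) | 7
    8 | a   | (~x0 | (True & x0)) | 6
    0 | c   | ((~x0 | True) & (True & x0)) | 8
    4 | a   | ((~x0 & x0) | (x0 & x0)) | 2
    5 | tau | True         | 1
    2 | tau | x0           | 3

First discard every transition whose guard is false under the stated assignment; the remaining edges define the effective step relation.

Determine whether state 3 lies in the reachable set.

Answer: UNREACHABLE

Working:
After dropping false guards: 10 live edges.
L0 = {0}
L1 = {1}  cumulative {0,1}
R = {0,1}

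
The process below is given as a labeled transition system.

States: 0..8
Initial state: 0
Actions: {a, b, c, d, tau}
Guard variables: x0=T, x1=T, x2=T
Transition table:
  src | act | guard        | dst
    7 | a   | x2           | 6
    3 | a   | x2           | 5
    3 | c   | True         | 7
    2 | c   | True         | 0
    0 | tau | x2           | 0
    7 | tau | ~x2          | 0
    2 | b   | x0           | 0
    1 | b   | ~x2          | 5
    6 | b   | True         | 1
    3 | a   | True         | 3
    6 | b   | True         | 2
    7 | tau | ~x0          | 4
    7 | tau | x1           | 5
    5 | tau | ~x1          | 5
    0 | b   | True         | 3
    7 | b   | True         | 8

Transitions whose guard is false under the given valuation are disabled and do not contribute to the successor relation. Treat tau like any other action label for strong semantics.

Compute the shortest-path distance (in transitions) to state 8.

Answer: 3

Analysis:
Layered search for 8:
  Layer 0: {0}
  Layer 1: {3}
  Layer 2: {5,7}
  Layer 3: {6,8}
depth(8)=3, e.g. b·c·b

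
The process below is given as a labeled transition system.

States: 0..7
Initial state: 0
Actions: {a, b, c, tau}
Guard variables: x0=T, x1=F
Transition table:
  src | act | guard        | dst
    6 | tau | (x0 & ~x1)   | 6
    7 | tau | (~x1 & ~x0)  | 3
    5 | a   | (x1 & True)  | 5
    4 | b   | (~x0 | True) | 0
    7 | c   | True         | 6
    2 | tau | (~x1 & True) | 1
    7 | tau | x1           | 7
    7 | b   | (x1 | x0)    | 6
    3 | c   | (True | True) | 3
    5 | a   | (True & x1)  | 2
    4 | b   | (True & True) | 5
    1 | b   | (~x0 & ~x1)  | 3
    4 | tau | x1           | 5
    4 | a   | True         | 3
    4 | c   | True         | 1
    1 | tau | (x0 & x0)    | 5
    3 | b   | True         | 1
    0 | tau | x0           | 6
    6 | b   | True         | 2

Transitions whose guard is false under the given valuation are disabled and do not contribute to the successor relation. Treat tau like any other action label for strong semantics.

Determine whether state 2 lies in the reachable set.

After dropping false guards: 13 live edges.
L0 = {0}
L1 = {6}  now seen {0,6}
L2 = {2}  now seen {0,2,6}
L3 = {1}  now seen {0,1,2,6}
L4 = {5}  now seen {0,1,2,5,6}
R = {0,1,2,5,6}
witness 2: tau·b

Answer: REACHABLE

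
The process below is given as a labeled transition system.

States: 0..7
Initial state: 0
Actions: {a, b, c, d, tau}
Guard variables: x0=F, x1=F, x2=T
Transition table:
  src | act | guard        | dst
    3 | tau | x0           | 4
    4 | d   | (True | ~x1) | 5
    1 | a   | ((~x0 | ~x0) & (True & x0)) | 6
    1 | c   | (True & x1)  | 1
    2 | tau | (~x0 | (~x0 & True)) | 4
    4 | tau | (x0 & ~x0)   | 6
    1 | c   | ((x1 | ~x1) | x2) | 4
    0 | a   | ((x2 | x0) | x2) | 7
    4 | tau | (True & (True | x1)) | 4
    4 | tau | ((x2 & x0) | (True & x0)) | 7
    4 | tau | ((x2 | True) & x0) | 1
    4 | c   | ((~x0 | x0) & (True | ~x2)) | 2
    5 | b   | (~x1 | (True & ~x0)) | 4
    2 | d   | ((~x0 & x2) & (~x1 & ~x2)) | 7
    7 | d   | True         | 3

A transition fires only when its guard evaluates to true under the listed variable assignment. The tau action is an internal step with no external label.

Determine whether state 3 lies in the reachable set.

Answer: REACHABLE

Trace:
Guard filter leaves 8 enabled edge(s).
depth 0: {0}
depth 1: {7}  now seen {0,7}
depth 2: {3}  now seen {0,3,7}
Reachable = {0,3,7}
witness 3: a·d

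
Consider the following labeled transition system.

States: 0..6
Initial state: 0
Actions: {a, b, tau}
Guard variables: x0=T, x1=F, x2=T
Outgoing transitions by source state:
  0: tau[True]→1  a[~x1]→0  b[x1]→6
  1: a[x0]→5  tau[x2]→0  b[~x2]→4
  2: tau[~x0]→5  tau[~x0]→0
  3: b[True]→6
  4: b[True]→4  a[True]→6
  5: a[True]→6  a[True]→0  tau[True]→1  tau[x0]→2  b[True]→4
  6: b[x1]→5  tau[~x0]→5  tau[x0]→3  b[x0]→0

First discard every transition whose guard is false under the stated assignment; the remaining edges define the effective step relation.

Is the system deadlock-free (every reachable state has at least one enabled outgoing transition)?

Answer: DEADLOCK at state 2

Analysis:
R = {0,1,2,3,4,5,6}
  0: a→0  tau→1  [2 exit(s)]
  1: a→5  tau→0  [2 exit(s)]
  2: ∅  [no exit]
  3: b→6  [1 exit(s)]
  4: a→6  b→4  [2 exit(s)]
  5: a→0  a→6  b→4  tau→1  tau→2  [5 exit(s)]
  6: b→0  tau→3  [2 exit(s)]
witness 2: tau·a·tau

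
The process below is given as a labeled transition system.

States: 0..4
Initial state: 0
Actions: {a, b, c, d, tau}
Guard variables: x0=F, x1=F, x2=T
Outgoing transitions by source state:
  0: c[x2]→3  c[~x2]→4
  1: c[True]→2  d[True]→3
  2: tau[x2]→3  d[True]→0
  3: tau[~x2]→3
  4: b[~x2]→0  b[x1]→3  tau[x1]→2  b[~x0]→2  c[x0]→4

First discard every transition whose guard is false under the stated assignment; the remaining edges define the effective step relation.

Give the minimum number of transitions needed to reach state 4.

Answer: UNREACHABLE

Trace:
BFS to 4:
  depth 0: {0}
  depth 1: {3}
4 never appears.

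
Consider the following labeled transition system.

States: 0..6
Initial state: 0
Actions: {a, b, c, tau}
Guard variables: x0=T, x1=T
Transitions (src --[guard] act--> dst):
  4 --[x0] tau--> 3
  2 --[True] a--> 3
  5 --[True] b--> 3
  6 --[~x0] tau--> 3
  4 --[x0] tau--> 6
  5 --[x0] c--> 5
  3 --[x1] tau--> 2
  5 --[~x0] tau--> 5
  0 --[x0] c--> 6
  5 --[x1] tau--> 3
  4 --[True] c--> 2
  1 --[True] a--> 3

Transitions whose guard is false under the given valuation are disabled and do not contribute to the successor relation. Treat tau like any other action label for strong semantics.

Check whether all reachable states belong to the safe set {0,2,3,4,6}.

Safe = {0,2,3,4,6}
Reach set: {0,6}
  0: ✓
  6: ✓

Answer: INVARIANT HOLDS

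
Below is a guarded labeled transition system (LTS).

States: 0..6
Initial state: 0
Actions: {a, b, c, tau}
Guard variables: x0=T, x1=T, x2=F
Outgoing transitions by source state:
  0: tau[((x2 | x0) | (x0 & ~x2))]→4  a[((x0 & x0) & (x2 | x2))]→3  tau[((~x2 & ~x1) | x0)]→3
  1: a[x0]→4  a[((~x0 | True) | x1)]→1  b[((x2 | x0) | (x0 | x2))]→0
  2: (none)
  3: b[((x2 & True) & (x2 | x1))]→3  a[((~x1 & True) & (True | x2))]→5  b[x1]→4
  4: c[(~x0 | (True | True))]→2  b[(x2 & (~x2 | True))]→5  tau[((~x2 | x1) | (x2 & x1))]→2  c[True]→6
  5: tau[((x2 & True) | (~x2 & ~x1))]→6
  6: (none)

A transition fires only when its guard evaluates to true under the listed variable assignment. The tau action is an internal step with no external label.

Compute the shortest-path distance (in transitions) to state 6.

Answer: 2

Analysis:
Layered search for 6:
  L0 = {0}
  L1 = {3,4}
  L2 = {2,6}
first hit 6 at d=2 via tau·c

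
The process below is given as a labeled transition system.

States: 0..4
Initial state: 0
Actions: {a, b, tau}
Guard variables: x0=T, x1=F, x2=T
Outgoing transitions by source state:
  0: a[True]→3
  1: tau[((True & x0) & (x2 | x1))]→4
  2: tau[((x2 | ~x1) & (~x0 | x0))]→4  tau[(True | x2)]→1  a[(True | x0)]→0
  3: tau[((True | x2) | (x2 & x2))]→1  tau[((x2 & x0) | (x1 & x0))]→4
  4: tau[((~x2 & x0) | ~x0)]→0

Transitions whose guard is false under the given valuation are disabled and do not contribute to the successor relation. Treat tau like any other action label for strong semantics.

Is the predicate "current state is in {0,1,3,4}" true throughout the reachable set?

Answer: INVARIANT HOLDS

Trace:
Allowed set {0,1,3,4}
Reach set: {0,1,3,4}
  0: ✓
  1: ✓
  3: ✓
  4: ✓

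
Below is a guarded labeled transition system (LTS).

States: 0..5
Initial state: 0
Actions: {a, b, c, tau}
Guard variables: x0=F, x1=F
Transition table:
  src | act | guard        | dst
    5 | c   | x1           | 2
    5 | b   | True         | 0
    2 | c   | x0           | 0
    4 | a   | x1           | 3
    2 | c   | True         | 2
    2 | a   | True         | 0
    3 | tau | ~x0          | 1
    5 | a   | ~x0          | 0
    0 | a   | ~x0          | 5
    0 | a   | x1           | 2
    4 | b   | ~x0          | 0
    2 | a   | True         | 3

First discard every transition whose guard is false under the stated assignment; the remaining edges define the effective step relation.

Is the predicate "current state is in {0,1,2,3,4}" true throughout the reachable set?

Answer: INVARIANT VIOLATED at state 5

Working:
Inv-set: {0,1,2,3,4}
R = {0,5}
  0: safe
  5: ✗ unsafe
witness against invariant: a → 5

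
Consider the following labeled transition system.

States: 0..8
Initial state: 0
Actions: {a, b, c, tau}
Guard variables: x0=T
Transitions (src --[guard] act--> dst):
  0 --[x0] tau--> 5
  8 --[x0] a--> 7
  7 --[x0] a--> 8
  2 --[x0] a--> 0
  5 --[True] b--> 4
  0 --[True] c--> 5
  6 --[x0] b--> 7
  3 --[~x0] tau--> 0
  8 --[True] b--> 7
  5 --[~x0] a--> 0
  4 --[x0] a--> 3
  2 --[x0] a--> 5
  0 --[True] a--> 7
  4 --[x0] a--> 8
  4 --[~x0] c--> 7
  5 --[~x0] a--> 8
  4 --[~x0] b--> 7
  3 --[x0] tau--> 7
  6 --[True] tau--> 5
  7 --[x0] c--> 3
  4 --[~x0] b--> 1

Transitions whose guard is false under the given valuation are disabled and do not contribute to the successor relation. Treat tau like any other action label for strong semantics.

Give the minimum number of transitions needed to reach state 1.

Answer: UNREACHABLE

Working:
BFS to 1:
  depth 0: {0}
  depth 1: {5,7}
  depth 2: {3,4,8}
1 never appears.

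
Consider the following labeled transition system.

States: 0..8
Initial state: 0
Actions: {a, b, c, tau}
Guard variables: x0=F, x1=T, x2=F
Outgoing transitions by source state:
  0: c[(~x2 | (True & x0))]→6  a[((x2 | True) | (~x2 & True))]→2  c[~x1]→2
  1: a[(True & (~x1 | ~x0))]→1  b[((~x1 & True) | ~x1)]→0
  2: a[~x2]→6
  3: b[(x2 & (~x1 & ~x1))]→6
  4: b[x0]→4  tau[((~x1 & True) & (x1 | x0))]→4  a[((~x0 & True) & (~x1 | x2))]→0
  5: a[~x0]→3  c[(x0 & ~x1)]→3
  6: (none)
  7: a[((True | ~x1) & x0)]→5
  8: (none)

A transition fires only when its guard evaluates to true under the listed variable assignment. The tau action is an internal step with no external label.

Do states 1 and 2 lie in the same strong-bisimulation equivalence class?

Compute ~ classes (split until stable):
  π0 = {{0,1,2,3,4,5,6,7,8}}
  π1 = {{0},{1,2,5},{3,4,6,7,8}}
  π2 = {{0},{1},{2,5},{3,4,6,7,8}}
4 equivalence class(es) (converged in 3)
[1]={1}  [2]={2,5}

Answer: NOT BISIMILAR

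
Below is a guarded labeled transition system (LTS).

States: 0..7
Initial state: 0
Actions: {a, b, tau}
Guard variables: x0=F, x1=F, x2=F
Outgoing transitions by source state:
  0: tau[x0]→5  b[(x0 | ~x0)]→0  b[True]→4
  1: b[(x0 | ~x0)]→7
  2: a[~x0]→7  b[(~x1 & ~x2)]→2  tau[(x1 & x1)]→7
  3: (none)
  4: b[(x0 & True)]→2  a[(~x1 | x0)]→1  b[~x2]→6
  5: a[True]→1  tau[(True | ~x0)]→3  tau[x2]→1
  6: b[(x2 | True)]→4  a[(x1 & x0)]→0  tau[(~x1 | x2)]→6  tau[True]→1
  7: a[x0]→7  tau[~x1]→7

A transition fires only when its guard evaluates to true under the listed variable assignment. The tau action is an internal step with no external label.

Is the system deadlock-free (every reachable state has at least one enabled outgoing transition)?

Answer: DEADLOCK-FREE

Analysis:
Reachable = {0,1,4,6,7}
  0: b→0  b→4  [2 out]
  1: b→7  [1 out]
  4: a→1  b→6  [2 out]
  6: b→4  tau→1  tau→6  [3 out]
  7: tau→7  [1 out]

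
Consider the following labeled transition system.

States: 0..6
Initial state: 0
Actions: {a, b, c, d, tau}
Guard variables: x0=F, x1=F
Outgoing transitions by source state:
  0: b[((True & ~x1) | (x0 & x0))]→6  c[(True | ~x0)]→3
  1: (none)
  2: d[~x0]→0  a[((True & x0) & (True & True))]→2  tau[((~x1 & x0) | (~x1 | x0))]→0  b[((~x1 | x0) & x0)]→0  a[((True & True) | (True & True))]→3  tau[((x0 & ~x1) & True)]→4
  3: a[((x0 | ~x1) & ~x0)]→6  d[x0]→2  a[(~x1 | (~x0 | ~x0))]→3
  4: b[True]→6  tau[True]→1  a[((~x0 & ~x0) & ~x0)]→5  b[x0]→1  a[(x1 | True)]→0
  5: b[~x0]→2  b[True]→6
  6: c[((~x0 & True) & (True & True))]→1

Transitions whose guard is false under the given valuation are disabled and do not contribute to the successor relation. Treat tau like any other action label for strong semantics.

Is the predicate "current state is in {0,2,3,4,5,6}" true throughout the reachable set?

Safe = {0,2,3,4,5,6}
Reachable = {0,1,3,6}
  0: ✓
  1: VIOLATES
  3: ✓
  6: ✓
witness against invariant: b·c → 1

Answer: INVARIANT VIOLATED at state 1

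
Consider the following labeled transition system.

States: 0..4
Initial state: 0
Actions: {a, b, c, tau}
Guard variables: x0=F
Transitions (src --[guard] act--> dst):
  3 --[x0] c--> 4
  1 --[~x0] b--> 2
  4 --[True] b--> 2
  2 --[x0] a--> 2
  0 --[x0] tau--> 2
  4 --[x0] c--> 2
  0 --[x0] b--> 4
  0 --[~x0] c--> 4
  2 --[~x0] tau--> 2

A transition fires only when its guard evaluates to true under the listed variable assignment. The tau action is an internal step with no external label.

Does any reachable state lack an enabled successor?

Answer: DEADLOCK-FREE

Working:
Reach set: {0,2,4}
  0: c→4  [deg 1]
  2: tau→2  [deg 1]
  4: b→2  [deg 1]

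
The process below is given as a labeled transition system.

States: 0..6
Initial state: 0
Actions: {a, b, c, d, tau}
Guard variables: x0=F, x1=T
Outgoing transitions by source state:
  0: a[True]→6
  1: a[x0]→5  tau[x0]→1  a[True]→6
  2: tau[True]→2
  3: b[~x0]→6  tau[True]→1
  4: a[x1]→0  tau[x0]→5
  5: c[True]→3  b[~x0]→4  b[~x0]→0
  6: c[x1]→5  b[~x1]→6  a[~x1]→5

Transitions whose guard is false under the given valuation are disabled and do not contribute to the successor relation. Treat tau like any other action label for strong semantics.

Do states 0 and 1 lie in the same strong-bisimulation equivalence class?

Refine partition for ~:
  π0 = {{0,1,2,3,4,5,6}}
  π1 = {{0,1,4},{2},{3},{5},{6}}
  π2 = {{0,1},{2},{3},{4},{5},{6}}
Fixed point at round 3; 6 class(es).
class of 0: {0,1}; class of 1: {0,1}

Answer: BISIMILAR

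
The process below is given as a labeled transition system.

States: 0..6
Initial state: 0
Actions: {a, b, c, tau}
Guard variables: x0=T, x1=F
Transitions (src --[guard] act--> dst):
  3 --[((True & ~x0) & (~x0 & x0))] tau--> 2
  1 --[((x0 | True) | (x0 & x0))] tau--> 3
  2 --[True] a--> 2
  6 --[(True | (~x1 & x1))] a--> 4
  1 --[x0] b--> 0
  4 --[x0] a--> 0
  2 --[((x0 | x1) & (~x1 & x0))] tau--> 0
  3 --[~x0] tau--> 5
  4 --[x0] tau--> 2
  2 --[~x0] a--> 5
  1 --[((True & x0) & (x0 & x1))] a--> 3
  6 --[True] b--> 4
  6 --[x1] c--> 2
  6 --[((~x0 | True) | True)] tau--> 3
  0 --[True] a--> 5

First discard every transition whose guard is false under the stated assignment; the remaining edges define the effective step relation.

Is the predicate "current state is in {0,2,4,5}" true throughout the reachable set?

Answer: INVARIANT HOLDS

Working:
Allowed set {0,2,4,5}
Reach set: {0,5}
  0: ok
  5: ok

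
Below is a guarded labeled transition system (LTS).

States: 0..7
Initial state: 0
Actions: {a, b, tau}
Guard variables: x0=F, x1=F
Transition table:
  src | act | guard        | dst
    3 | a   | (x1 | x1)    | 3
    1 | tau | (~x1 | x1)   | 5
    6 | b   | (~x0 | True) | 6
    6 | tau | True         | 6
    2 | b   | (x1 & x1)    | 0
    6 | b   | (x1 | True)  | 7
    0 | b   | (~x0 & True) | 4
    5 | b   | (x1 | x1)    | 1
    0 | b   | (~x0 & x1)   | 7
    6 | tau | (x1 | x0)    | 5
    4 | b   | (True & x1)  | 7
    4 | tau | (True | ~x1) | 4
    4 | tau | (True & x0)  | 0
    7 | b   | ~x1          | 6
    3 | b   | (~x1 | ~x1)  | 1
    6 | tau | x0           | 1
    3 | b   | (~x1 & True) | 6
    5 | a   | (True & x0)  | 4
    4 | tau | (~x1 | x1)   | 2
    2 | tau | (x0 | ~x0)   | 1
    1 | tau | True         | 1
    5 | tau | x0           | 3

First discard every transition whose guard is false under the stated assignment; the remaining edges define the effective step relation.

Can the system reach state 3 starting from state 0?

Answer: UNREACHABLE

Working:
After dropping false guards: 12 live edges.
depth 0: {0}
depth 1: {4}  cumulative {0,4}
depth 2: {2}  cumulative {0,2,4}
depth 3: {1}  cumulative {0,1,2,4}
depth 4: {5}  cumulative {0,1,2,4,5}
R = {0,1,2,4,5}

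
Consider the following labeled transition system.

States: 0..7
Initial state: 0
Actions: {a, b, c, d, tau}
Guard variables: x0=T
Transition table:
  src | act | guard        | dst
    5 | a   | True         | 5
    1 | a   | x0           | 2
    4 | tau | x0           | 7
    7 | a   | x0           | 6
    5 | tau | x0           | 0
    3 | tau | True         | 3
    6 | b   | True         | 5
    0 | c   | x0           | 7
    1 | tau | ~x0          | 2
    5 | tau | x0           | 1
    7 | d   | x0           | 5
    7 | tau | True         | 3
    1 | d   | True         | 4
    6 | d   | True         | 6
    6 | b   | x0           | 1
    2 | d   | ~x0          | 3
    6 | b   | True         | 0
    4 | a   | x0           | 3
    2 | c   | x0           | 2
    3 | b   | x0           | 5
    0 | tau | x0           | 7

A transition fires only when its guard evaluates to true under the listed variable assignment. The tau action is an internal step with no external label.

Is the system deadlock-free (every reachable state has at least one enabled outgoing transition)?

Answer: DEADLOCK-FREE

Analysis:
Reachable = {0,1,2,3,4,5,6,7}
  0: c→7  tau→7  [2 exit(s)]
  1: a→2  d→4  [2 exit(s)]
  2: c→2  [1 exit(s)]
  3: b→5  tau→3  [2 exit(s)]
  4: a→3  tau→7  [2 exit(s)]
  5: a→5  tau→0  tau→1  [3 exit(s)]
  6: b→0  b→1  b→5  d→6  [4 exit(s)]
  7: a→6  d→5  tau→3  [3 exit(s)]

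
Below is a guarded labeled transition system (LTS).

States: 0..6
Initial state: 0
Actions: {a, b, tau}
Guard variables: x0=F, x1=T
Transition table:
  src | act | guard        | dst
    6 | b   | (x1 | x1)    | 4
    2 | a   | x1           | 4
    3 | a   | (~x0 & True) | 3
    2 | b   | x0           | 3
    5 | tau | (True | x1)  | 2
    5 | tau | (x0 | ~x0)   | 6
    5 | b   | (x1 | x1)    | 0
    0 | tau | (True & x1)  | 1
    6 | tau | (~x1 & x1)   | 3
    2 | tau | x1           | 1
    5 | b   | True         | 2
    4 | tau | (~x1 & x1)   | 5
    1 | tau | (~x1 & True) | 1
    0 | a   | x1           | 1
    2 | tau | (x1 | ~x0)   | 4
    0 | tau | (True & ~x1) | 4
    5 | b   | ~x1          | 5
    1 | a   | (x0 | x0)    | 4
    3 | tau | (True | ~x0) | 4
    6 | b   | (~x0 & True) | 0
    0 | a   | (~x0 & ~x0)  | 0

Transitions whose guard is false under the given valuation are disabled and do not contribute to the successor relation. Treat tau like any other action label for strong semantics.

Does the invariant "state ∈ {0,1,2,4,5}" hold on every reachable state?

Inv-set: {0,1,2,4,5}
R = {0,1}
  0: safe
  1: safe

Answer: INVARIANT HOLDS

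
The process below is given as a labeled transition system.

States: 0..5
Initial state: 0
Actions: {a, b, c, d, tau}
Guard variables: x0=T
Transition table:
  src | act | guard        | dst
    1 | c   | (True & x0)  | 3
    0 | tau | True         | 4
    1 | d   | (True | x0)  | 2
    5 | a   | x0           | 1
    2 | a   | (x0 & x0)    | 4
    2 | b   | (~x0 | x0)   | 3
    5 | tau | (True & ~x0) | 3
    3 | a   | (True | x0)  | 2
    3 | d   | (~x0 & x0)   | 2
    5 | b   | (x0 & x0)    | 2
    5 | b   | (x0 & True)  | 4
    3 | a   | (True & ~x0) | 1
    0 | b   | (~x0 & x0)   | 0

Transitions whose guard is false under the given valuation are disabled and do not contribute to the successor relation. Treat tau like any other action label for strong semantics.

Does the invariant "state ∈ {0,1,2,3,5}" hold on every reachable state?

Answer: INVARIANT VIOLATED at state 4

Working:
Allowed set {0,1,2,3,5}
Reachable = {0,4}
  0: ok
  4: outside
witness against invariant: tau → 4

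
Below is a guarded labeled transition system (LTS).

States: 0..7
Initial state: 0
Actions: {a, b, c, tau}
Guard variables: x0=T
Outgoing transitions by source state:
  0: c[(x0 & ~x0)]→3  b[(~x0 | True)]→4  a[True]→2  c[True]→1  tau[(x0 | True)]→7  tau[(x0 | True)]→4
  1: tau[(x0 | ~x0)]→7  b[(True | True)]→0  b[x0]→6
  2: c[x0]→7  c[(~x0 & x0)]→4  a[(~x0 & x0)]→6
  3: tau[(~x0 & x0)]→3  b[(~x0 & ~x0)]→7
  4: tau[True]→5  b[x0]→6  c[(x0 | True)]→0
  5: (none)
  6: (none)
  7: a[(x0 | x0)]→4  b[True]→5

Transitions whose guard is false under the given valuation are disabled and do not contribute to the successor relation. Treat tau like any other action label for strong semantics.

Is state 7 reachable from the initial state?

Guard filter leaves 14 enabled edge(s).
depth 0: {0}
depth 1: {1,2,4,7}  total {0,1,2,4,7}
depth 2: {5,6}  total {0,1,2,4,5,6,7}
Reach set: {0,1,2,4,5,6,7}
trace reaching 7: tau

Answer: REACHABLE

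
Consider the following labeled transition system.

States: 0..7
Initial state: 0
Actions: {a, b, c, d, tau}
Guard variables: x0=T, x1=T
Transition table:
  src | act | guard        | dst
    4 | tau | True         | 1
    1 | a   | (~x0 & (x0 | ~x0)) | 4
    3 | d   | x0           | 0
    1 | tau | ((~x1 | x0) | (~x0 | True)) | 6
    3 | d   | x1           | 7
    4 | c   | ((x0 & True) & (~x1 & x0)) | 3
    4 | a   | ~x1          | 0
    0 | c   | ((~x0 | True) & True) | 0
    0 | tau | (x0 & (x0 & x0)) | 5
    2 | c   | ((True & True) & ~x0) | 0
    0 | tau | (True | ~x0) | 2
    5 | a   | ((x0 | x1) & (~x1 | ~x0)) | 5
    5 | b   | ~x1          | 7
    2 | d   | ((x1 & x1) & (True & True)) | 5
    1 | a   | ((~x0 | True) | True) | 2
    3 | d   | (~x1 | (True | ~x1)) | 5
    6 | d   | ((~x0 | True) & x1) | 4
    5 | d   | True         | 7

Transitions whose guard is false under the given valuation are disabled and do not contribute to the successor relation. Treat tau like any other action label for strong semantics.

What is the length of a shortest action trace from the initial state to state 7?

Layered search for 7:
  depth 0: {0}
  depth 1: {2,5}
  depth 2: {7}
first hit 7 at d=2 via tau·d

Answer: 2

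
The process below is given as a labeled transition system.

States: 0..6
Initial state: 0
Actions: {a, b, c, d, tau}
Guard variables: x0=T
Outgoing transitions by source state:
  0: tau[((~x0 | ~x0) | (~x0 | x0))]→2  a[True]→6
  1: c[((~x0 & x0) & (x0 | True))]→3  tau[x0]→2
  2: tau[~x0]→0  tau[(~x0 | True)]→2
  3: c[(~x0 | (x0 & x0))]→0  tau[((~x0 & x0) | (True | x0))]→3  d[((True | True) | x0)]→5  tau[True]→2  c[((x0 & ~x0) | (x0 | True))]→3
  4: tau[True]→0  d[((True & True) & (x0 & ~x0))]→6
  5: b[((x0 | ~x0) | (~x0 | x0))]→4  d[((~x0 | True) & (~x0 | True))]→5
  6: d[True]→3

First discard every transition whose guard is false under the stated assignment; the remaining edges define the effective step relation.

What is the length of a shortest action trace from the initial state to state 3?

Answer: 2

Trace:
Layered search for 3:
  Layer 0: {0}
  Layer 1: {2,6}
  Layer 2: {3}
3 enters at depth 2; path a·d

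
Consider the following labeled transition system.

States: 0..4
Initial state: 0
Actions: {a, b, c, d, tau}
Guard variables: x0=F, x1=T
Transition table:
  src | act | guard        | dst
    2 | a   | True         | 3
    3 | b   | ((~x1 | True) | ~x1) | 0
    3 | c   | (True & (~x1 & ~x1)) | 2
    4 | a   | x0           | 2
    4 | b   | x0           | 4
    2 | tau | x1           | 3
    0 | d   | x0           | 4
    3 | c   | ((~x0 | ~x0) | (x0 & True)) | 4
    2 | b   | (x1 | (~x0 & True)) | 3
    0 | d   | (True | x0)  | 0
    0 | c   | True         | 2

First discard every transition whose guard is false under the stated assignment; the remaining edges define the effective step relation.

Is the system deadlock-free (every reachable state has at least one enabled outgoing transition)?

Reachable = {0,2,3,4}
  0: c→2  d→0  [deg 2]
  2: a→3  b→3  tau→3  [deg 3]
  3: b→0  c→4  [deg 2]
  4: ∅  [STUCK]
witness 4: c·a·c

Answer: DEADLOCK at state 4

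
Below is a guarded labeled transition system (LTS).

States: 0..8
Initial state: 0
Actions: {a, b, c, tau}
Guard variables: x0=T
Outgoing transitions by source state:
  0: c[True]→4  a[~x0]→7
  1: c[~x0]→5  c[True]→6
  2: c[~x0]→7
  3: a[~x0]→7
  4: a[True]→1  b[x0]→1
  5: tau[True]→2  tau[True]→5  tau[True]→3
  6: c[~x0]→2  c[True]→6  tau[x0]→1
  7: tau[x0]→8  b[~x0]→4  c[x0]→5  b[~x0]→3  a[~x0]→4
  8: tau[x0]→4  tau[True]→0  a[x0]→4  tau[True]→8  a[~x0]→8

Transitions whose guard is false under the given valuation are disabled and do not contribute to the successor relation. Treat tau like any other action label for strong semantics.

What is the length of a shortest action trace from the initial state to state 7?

Layered search for 7:
  depth 0: {0}
  depth 1: {4}
  depth 2: {1}
  depth 3: {6}
7 never appears.

Answer: UNREACHABLE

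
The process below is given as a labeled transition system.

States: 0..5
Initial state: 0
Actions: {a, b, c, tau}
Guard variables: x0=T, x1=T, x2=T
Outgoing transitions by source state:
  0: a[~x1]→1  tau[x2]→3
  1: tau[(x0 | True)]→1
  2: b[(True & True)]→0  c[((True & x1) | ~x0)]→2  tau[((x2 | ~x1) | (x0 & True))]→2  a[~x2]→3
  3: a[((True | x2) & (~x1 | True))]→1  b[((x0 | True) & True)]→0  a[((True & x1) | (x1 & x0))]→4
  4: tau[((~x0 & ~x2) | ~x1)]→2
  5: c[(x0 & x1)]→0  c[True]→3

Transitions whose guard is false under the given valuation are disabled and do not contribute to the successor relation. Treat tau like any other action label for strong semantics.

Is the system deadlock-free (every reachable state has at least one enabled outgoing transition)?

Answer: DEADLOCK at state 4

Trace:
R = {0,1,3,4}
  0: tau→3  [1 exit(s)]
  1: tau→1  [1 exit(s)]
  3: a→1  a→4  b→0  [3 exit(s)]
  4: ∅  [deadlock]
Path to 4: tau·a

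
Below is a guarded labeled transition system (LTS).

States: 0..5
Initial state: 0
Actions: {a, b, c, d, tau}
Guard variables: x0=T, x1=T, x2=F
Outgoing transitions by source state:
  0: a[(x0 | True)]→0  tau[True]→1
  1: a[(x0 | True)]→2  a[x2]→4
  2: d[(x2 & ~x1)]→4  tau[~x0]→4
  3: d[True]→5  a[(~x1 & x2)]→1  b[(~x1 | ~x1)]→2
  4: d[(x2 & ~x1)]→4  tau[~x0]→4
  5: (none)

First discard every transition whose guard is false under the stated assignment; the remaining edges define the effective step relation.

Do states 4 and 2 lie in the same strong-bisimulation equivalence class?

Answer: BISIMILAR

Analysis:
Refine partition for ~:
  P[0] = {{0,1,2,3,4,5}}
  P[1] = {{0},{1},{2,4,5},{3}}
stable after 2 split(s): 4 block(s)
4∈{2,4,5}, 2∈{2,4,5}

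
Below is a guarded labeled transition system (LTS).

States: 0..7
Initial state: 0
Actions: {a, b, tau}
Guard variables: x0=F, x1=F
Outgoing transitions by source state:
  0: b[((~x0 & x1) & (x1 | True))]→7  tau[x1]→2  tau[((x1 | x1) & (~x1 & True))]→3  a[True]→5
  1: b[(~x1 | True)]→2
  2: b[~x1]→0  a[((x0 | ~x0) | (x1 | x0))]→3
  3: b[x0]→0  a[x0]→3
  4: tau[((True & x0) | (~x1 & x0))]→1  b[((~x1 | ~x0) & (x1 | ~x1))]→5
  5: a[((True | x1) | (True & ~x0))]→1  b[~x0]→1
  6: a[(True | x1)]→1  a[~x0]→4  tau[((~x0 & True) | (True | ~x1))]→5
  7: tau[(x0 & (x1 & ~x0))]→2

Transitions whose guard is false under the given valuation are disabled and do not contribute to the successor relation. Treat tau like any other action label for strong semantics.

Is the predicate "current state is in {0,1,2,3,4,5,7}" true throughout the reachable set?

Answer: INVARIANT HOLDS

Trace:
Safe = {0,1,2,3,4,5,7}
Reachable = {0,1,2,3,5}
  0: ✓
  1: ✓
  2: ✓
  3: ✓
  5: ✓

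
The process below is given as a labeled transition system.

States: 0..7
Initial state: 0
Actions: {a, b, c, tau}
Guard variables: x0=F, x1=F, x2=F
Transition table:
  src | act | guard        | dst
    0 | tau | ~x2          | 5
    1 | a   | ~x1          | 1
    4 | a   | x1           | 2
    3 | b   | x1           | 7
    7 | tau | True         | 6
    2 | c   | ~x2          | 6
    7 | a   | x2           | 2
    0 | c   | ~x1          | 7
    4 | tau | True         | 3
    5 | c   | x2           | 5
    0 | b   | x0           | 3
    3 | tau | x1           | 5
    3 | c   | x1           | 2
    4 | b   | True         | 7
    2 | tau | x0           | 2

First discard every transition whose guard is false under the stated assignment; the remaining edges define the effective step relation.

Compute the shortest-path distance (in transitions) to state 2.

Answer: UNREACHABLE

Analysis:
BFS to 2:
  depth 0: {0}
  depth 1: {5,7}
  depth 2: {6}
2 never appears.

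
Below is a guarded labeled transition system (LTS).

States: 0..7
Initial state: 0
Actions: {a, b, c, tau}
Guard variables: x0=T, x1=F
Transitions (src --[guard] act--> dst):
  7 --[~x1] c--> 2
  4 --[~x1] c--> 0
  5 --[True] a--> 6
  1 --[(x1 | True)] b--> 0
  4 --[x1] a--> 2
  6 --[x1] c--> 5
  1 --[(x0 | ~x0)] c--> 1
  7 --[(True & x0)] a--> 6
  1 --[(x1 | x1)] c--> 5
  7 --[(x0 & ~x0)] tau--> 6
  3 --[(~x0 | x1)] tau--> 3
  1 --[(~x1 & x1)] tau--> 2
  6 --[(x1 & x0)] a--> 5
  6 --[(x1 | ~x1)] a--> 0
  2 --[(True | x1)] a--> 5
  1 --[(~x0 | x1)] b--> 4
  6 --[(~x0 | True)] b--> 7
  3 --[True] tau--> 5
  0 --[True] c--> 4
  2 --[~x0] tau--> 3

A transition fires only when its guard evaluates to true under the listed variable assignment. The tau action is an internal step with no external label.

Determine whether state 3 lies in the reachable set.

Answer: UNREACHABLE

Analysis:
Guard filter leaves 11 enabled edge(s).
L0 = {0}
L1 = {4}  cumulative {0,4}
Reach set: {0,4}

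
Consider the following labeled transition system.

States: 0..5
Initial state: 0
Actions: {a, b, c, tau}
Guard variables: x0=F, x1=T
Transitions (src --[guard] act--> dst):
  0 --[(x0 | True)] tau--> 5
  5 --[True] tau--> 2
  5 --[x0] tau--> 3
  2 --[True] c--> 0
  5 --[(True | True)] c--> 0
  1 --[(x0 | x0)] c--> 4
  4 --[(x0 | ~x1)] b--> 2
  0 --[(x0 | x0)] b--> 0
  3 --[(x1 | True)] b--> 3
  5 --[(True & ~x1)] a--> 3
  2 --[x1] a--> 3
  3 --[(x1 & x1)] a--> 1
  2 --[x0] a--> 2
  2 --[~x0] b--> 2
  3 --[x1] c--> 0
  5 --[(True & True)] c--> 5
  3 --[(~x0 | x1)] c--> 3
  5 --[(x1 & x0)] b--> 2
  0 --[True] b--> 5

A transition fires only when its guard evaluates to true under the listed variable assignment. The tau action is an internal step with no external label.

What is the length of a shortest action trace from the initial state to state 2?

Answer: 2

Working:
Layered search for 2:
  depth 0: {0}
  depth 1: {5}
  depth 2: {2}
depth(2)=2, e.g. b·tau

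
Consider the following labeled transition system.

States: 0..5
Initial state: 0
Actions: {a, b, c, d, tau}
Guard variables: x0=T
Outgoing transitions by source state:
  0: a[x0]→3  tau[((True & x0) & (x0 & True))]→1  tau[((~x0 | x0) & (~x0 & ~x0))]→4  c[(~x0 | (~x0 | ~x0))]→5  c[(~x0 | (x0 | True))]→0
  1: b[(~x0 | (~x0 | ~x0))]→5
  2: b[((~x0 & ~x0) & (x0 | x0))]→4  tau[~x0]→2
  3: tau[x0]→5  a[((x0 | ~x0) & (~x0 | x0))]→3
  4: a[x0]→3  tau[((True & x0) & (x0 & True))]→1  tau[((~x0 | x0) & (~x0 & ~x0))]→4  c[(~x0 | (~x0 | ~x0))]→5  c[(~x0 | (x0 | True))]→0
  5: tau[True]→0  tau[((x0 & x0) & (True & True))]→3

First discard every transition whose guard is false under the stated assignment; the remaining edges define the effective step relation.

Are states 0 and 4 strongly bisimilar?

Compute ~ classes (split until stable):
  P[0] = {{0,1,2,3,4,5}}
  P[1] = {{0,4},{1,2},{3},{5}}
stable after 2 split(s): 4 block(s)
0∈{0,4}, 4∈{0,4}

Answer: BISIMILAR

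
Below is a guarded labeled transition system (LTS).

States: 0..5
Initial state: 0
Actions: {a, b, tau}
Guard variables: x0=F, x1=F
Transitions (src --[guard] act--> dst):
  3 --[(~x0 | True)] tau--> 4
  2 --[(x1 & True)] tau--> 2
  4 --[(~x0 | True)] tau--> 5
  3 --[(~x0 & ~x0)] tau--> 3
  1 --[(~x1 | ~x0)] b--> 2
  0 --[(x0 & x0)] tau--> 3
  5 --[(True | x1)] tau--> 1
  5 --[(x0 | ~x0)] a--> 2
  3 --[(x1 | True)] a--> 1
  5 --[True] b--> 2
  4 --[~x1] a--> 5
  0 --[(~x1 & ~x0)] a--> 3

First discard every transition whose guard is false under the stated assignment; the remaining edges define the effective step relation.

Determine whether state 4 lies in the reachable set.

Guard filter leaves 10 enabled edge(s).
L0 = {0}
L1 = {3}  cumulative {0,3}
L2 = {1,4}  cumulative {0,1,3,4}
L3 = {2,5}  cumulative {0,1,2,3,4,5}
Reach set: {0,1,2,3,4,5}
witness 4: a·tau

Answer: REACHABLE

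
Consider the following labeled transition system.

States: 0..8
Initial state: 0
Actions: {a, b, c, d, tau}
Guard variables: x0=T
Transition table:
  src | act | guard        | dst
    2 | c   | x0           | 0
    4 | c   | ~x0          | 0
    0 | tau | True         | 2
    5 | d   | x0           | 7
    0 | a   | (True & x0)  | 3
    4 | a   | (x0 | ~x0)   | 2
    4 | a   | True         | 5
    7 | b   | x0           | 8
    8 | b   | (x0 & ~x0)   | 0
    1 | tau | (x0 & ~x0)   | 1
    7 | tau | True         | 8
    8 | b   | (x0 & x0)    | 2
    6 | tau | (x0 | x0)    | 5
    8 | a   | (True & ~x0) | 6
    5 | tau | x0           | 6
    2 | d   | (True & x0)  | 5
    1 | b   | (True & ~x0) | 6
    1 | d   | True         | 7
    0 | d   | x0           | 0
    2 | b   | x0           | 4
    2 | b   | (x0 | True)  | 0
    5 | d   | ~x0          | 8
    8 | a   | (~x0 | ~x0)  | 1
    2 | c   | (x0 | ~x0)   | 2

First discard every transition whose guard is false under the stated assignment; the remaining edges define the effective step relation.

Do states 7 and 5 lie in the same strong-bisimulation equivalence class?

Bisimulation quotient by refinement:
  round 0: {{0,1,2,3,4,5,6,7,8}}
  round 1: {{0},{1},{2},{3},{4},{5},{6},{7},{8}}
Fixed point at round 2; 9 class(es).
7∈{7}, 5∈{5}

Answer: NOT BISIMILAR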